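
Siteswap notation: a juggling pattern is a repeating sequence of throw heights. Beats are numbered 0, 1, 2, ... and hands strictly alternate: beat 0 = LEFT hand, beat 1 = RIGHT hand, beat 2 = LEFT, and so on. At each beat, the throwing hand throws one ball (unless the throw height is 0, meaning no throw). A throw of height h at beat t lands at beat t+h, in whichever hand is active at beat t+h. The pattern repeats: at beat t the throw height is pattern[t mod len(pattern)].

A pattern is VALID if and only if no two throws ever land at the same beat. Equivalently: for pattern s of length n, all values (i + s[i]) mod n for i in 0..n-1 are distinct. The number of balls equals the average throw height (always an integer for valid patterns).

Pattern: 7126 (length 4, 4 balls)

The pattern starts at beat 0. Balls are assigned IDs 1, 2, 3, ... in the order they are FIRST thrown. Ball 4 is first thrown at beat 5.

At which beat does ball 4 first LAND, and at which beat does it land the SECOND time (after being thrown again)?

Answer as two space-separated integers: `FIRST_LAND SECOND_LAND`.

Beat 0 (L): throw ball1 h=7 -> lands@7:R; in-air after throw: [b1@7:R]
Beat 1 (R): throw ball2 h=1 -> lands@2:L; in-air after throw: [b2@2:L b1@7:R]
Beat 2 (L): throw ball2 h=2 -> lands@4:L; in-air after throw: [b2@4:L b1@7:R]
Beat 3 (R): throw ball3 h=6 -> lands@9:R; in-air after throw: [b2@4:L b1@7:R b3@9:R]
Beat 4 (L): throw ball2 h=7 -> lands@11:R; in-air after throw: [b1@7:R b3@9:R b2@11:R]
Beat 5 (R): throw ball4 h=1 -> lands@6:L; in-air after throw: [b4@6:L b1@7:R b3@9:R b2@11:R]
Beat 6 (L): throw ball4 h=2 -> lands@8:L; in-air after throw: [b1@7:R b4@8:L b3@9:R b2@11:R]
Beat 7 (R): throw ball1 h=6 -> lands@13:R; in-air after throw: [b4@8:L b3@9:R b2@11:R b1@13:R]
Beat 8 (L): throw ball4 h=7 -> lands@15:R; in-air after throw: [b3@9:R b2@11:R b1@13:R b4@15:R]
Ball 4: thrown@5 h=1 -> first land @6; rethrown@6 h=2 -> second land @8

Answer: 6 8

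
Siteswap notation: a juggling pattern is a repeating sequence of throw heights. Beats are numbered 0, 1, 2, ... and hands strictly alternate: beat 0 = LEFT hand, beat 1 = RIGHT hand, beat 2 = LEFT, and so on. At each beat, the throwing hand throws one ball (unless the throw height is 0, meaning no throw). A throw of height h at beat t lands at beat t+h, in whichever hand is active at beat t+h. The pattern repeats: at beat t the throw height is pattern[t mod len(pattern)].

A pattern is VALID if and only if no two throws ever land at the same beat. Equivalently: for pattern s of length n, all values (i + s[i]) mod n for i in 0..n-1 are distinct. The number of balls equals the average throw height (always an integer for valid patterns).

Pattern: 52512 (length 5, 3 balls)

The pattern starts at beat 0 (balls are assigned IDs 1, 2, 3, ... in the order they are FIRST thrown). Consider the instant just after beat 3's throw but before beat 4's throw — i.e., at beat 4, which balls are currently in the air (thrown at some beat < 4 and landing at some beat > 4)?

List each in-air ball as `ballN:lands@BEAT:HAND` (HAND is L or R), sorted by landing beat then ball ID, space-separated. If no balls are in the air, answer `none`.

Beat 0 (L): throw ball1 h=5 -> lands@5:R; in-air after throw: [b1@5:R]
Beat 1 (R): throw ball2 h=2 -> lands@3:R; in-air after throw: [b2@3:R b1@5:R]
Beat 2 (L): throw ball3 h=5 -> lands@7:R; in-air after throw: [b2@3:R b1@5:R b3@7:R]
Beat 3 (R): throw ball2 h=1 -> lands@4:L; in-air after throw: [b2@4:L b1@5:R b3@7:R]
Beat 4 (L): throw ball2 h=2 -> lands@6:L; in-air after throw: [b1@5:R b2@6:L b3@7:R]

Answer: ball1:lands@5:R ball3:lands@7:R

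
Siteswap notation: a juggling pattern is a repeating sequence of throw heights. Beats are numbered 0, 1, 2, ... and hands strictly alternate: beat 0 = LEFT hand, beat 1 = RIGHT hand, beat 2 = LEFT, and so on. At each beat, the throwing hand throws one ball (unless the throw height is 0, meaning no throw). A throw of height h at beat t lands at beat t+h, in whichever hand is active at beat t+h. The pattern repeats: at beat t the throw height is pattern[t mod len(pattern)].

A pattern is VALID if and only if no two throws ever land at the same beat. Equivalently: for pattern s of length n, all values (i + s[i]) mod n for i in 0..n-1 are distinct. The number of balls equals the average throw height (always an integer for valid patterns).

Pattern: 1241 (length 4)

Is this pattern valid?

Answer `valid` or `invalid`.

i=0: (i + s[i]) mod n = (0 + 1) mod 4 = 1
i=1: (i + s[i]) mod n = (1 + 2) mod 4 = 3
i=2: (i + s[i]) mod n = (2 + 4) mod 4 = 2
i=3: (i + s[i]) mod n = (3 + 1) mod 4 = 0
Residues: [1, 3, 2, 0], distinct: True

Answer: valid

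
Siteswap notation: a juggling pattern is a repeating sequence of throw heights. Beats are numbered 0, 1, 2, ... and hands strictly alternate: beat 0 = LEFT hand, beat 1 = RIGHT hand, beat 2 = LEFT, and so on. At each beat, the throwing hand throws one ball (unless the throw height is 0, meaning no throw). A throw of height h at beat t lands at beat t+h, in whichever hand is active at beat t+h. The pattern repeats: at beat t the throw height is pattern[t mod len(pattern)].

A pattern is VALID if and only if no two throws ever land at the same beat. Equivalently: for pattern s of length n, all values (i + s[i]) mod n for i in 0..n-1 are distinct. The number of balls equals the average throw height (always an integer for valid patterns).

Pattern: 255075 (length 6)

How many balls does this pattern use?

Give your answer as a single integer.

Pattern = [2, 5, 5, 0, 7, 5], length n = 6
  position 0: throw height = 2, running sum = 2
  position 1: throw height = 5, running sum = 7
  position 2: throw height = 5, running sum = 12
  position 3: throw height = 0, running sum = 12
  position 4: throw height = 7, running sum = 19
  position 5: throw height = 5, running sum = 24
Total sum = 24; balls = sum / n = 24 / 6 = 4

Answer: 4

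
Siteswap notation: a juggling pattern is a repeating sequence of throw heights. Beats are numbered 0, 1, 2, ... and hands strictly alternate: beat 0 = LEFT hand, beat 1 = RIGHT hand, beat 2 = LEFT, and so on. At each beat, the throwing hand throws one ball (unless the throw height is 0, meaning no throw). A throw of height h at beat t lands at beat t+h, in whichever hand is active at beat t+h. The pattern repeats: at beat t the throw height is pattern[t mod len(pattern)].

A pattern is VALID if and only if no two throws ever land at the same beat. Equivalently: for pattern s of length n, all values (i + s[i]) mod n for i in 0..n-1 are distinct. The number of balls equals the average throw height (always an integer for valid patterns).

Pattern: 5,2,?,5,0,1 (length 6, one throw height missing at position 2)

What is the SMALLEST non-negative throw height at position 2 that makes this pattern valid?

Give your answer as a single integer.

i=0: (0 + 5) mod 6 = 5
i=1: (1 + 2) mod 6 = 3
i=2: s[i]=? (unknown)
i=3: (3 + 5) mod 6 = 2
i=4: (4 + 0) mod 6 = 4
i=5: (5 + 1) mod 6 = 0
Known residues: [0, 2, 3, 4, 5]; need a permutation of 0..5, so missing residue r = 1
Need (2 + s) mod 6 = 1; smallest s = (1 - 2) mod 6 = 5

Answer: 5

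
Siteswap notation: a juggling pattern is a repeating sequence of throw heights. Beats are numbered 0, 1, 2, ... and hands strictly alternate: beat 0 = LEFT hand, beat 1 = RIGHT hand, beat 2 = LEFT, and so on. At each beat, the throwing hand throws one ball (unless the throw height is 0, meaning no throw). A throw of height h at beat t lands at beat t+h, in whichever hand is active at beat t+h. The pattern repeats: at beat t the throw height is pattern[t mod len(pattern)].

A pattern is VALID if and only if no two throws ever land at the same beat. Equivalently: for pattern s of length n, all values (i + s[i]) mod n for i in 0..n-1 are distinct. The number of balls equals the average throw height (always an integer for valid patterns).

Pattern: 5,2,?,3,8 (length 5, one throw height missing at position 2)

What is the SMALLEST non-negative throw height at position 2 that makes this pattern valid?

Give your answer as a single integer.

i=0: (0 + 5) mod 5 = 0
i=1: (1 + 2) mod 5 = 3
i=2: s[i]=? (unknown)
i=3: (3 + 3) mod 5 = 1
i=4: (4 + 8) mod 5 = 2
Known residues: [0, 1, 2, 3]; need a permutation of 0..4, so missing residue r = 4
Need (2 + s) mod 5 = 4; smallest s = (4 - 2) mod 5 = 2

Answer: 2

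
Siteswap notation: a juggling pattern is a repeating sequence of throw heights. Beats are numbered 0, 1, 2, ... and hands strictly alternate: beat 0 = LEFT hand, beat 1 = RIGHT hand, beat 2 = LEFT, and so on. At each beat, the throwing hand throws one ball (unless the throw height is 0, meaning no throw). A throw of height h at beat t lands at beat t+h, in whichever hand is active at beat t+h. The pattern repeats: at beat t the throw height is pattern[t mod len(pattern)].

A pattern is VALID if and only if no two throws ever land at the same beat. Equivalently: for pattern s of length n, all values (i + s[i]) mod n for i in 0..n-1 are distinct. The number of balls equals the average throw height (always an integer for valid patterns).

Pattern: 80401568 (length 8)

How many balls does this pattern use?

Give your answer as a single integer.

Pattern = [8, 0, 4, 0, 1, 5, 6, 8], length n = 8
  position 0: throw height = 8, running sum = 8
  position 1: throw height = 0, running sum = 8
  position 2: throw height = 4, running sum = 12
  position 3: throw height = 0, running sum = 12
  position 4: throw height = 1, running sum = 13
  position 5: throw height = 5, running sum = 18
  position 6: throw height = 6, running sum = 24
  position 7: throw height = 8, running sum = 32
Total sum = 32; balls = sum / n = 32 / 8 = 4

Answer: 4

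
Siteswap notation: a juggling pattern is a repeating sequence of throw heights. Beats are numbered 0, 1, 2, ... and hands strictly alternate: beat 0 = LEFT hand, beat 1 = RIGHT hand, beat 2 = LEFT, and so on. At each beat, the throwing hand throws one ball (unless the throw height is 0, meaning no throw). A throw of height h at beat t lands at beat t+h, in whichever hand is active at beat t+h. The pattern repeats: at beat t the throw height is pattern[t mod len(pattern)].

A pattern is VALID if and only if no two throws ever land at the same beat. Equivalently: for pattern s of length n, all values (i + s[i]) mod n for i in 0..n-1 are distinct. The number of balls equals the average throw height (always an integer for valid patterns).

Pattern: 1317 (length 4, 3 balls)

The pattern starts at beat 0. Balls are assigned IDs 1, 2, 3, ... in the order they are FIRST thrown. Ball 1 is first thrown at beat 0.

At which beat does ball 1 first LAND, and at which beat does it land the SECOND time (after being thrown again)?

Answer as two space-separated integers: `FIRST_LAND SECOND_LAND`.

Beat 0 (L): throw ball1 h=1 -> lands@1:R; in-air after throw: [b1@1:R]
Beat 1 (R): throw ball1 h=3 -> lands@4:L; in-air after throw: [b1@4:L]
Beat 2 (L): throw ball2 h=1 -> lands@3:R; in-air after throw: [b2@3:R b1@4:L]
Beat 3 (R): throw ball2 h=7 -> lands@10:L; in-air after throw: [b1@4:L b2@10:L]
Beat 4 (L): throw ball1 h=1 -> lands@5:R; in-air after throw: [b1@5:R b2@10:L]
Ball 1: thrown@0 h=1 -> first land @1; rethrown@1 h=3 -> second land @4

Answer: 1 4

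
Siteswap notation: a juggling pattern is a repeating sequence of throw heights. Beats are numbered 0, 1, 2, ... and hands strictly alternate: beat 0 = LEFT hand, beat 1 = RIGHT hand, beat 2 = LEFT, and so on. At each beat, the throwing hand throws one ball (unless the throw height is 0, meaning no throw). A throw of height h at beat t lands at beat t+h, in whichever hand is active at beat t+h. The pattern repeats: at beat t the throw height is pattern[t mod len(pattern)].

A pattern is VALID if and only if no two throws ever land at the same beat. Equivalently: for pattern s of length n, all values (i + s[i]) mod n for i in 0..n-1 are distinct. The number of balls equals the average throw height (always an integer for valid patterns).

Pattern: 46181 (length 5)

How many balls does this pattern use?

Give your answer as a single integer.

Pattern = [4, 6, 1, 8, 1], length n = 5
  position 0: throw height = 4, running sum = 4
  position 1: throw height = 6, running sum = 10
  position 2: throw height = 1, running sum = 11
  position 3: throw height = 8, running sum = 19
  position 4: throw height = 1, running sum = 20
Total sum = 20; balls = sum / n = 20 / 5 = 4

Answer: 4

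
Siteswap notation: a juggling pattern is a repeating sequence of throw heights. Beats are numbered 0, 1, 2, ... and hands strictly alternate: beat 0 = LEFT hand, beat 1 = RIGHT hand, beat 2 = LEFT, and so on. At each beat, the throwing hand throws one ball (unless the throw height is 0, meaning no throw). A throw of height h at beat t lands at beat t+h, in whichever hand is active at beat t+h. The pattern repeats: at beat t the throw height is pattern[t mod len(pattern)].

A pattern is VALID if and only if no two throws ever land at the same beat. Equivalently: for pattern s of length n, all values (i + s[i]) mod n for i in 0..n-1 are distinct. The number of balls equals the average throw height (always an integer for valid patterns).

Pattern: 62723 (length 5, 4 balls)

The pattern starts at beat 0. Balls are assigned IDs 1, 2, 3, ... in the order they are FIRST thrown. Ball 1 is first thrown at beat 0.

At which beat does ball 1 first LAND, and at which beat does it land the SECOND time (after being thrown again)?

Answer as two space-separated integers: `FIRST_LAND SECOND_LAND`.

Answer: 6 8

Derivation:
Beat 0 (L): throw ball1 h=6 -> lands@6:L; in-air after throw: [b1@6:L]
Beat 1 (R): throw ball2 h=2 -> lands@3:R; in-air after throw: [b2@3:R b1@6:L]
Beat 2 (L): throw ball3 h=7 -> lands@9:R; in-air after throw: [b2@3:R b1@6:L b3@9:R]
Beat 3 (R): throw ball2 h=2 -> lands@5:R; in-air after throw: [b2@5:R b1@6:L b3@9:R]
Beat 4 (L): throw ball4 h=3 -> lands@7:R; in-air after throw: [b2@5:R b1@6:L b4@7:R b3@9:R]
Beat 5 (R): throw ball2 h=6 -> lands@11:R; in-air after throw: [b1@6:L b4@7:R b3@9:R b2@11:R]
Beat 6 (L): throw ball1 h=2 -> lands@8:L; in-air after throw: [b4@7:R b1@8:L b3@9:R b2@11:R]
Beat 7 (R): throw ball4 h=7 -> lands@14:L; in-air after throw: [b1@8:L b3@9:R b2@11:R b4@14:L]
Beat 8 (L): throw ball1 h=2 -> lands@10:L; in-air after throw: [b3@9:R b1@10:L b2@11:R b4@14:L]
Ball 1: thrown@0 h=6 -> first land @6; rethrown@6 h=2 -> second land @8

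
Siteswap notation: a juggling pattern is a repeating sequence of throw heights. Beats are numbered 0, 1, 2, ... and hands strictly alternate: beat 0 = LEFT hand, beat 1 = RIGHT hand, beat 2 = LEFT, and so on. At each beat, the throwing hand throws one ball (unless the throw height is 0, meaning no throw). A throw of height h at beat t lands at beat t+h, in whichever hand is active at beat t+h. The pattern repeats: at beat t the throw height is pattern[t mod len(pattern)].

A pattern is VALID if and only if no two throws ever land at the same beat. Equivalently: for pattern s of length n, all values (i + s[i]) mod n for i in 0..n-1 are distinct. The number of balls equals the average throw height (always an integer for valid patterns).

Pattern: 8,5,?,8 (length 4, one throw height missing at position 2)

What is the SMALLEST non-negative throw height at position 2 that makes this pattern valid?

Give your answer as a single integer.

i=0: (0 + 8) mod 4 = 0
i=1: (1 + 5) mod 4 = 2
i=2: s[i]=? (unknown)
i=3: (3 + 8) mod 4 = 3
Known residues: [0, 2, 3]; need a permutation of 0..3, so missing residue r = 1
Need (2 + s) mod 4 = 1; smallest s = (1 - 2) mod 4 = 3

Answer: 3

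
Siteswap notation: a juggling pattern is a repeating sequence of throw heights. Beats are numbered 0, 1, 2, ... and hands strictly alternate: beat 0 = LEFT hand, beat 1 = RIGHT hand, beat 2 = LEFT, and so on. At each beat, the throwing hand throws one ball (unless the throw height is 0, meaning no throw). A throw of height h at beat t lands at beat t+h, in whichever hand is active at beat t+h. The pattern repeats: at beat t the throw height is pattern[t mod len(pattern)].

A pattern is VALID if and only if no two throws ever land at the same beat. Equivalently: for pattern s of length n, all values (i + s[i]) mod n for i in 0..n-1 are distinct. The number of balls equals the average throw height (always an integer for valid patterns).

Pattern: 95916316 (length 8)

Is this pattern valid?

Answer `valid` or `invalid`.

i=0: (i + s[i]) mod n = (0 + 9) mod 8 = 1
i=1: (i + s[i]) mod n = (1 + 5) mod 8 = 6
i=2: (i + s[i]) mod n = (2 + 9) mod 8 = 3
i=3: (i + s[i]) mod n = (3 + 1) mod 8 = 4
i=4: (i + s[i]) mod n = (4 + 6) mod 8 = 2
i=5: (i + s[i]) mod n = (5 + 3) mod 8 = 0
i=6: (i + s[i]) mod n = (6 + 1) mod 8 = 7
i=7: (i + s[i]) mod n = (7 + 6) mod 8 = 5
Residues: [1, 6, 3, 4, 2, 0, 7, 5], distinct: True

Answer: valid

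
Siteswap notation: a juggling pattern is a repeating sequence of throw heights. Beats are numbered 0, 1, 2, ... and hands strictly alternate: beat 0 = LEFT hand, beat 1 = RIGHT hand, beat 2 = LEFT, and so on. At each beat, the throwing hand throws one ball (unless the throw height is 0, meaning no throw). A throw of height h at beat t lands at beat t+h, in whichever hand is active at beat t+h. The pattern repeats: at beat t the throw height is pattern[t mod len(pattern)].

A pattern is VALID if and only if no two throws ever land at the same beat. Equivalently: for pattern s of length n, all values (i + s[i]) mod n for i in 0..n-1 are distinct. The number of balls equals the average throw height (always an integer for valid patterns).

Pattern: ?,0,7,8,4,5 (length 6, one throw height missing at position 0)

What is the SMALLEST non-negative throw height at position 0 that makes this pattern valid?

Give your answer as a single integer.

Answer: 0

Derivation:
i=0: s[i]=? (unknown)
i=1: (1 + 0) mod 6 = 1
i=2: (2 + 7) mod 6 = 3
i=3: (3 + 8) mod 6 = 5
i=4: (4 + 4) mod 6 = 2
i=5: (5 + 5) mod 6 = 4
Known residues: [1, 2, 3, 4, 5]; need a permutation of 0..5, so missing residue r = 0
Need (0 + s) mod 6 = 0; smallest s = (0 - 0) mod 6 = 0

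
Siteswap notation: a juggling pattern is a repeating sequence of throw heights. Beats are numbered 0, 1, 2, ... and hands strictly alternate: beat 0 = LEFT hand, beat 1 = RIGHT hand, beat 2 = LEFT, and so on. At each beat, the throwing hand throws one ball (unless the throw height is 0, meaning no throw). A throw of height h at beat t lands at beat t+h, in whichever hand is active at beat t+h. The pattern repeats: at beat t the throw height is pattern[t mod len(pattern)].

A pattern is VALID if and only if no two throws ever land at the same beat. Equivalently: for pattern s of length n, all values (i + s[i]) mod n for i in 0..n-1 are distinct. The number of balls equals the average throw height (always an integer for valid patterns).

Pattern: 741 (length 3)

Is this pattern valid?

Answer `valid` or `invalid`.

i=0: (i + s[i]) mod n = (0 + 7) mod 3 = 1
i=1: (i + s[i]) mod n = (1 + 4) mod 3 = 2
i=2: (i + s[i]) mod n = (2 + 1) mod 3 = 0
Residues: [1, 2, 0], distinct: True

Answer: valid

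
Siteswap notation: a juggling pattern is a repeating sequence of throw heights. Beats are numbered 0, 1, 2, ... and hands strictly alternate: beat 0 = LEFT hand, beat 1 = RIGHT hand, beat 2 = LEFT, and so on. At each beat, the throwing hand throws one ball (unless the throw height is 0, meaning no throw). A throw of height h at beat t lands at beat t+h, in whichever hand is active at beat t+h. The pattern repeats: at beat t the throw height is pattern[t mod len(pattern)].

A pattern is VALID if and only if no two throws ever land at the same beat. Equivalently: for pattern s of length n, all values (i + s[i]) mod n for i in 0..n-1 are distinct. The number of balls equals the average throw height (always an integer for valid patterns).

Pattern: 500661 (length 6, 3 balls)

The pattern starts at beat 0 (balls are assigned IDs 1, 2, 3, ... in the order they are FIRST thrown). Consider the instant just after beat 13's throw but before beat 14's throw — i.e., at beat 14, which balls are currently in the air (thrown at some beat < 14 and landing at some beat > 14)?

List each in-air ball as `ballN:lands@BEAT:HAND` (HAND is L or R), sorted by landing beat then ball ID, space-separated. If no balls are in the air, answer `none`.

Beat 0 (L): throw ball1 h=5 -> lands@5:R; in-air after throw: [b1@5:R]
Beat 3 (R): throw ball2 h=6 -> lands@9:R; in-air after throw: [b1@5:R b2@9:R]
Beat 4 (L): throw ball3 h=6 -> lands@10:L; in-air after throw: [b1@5:R b2@9:R b3@10:L]
Beat 5 (R): throw ball1 h=1 -> lands@6:L; in-air after throw: [b1@6:L b2@9:R b3@10:L]
Beat 6 (L): throw ball1 h=5 -> lands@11:R; in-air after throw: [b2@9:R b3@10:L b1@11:R]
Beat 9 (R): throw ball2 h=6 -> lands@15:R; in-air after throw: [b3@10:L b1@11:R b2@15:R]
Beat 10 (L): throw ball3 h=6 -> lands@16:L; in-air after throw: [b1@11:R b2@15:R b3@16:L]
Beat 11 (R): throw ball1 h=1 -> lands@12:L; in-air after throw: [b1@12:L b2@15:R b3@16:L]
Beat 12 (L): throw ball1 h=5 -> lands@17:R; in-air after throw: [b2@15:R b3@16:L b1@17:R]

Answer: ball2:lands@15:R ball3:lands@16:L ball1:lands@17:R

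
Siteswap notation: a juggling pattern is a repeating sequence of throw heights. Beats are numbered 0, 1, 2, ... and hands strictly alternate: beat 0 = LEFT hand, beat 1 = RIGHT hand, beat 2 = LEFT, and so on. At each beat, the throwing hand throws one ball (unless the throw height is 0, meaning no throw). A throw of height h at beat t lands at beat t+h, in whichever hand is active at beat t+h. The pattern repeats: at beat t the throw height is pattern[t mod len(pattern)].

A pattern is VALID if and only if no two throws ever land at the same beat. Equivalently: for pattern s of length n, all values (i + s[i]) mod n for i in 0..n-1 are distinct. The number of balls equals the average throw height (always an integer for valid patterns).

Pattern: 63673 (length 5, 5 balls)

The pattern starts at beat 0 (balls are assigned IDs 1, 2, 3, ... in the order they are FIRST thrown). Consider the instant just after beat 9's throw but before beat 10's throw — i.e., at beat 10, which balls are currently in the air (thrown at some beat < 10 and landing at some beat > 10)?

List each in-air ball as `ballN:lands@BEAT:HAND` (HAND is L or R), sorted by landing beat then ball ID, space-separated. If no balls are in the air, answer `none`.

Beat 0 (L): throw ball1 h=6 -> lands@6:L; in-air after throw: [b1@6:L]
Beat 1 (R): throw ball2 h=3 -> lands@4:L; in-air after throw: [b2@4:L b1@6:L]
Beat 2 (L): throw ball3 h=6 -> lands@8:L; in-air after throw: [b2@4:L b1@6:L b3@8:L]
Beat 3 (R): throw ball4 h=7 -> lands@10:L; in-air after throw: [b2@4:L b1@6:L b3@8:L b4@10:L]
Beat 4 (L): throw ball2 h=3 -> lands@7:R; in-air after throw: [b1@6:L b2@7:R b3@8:L b4@10:L]
Beat 5 (R): throw ball5 h=6 -> lands@11:R; in-air after throw: [b1@6:L b2@7:R b3@8:L b4@10:L b5@11:R]
Beat 6 (L): throw ball1 h=3 -> lands@9:R; in-air after throw: [b2@7:R b3@8:L b1@9:R b4@10:L b5@11:R]
Beat 7 (R): throw ball2 h=6 -> lands@13:R; in-air after throw: [b3@8:L b1@9:R b4@10:L b5@11:R b2@13:R]
Beat 8 (L): throw ball3 h=7 -> lands@15:R; in-air after throw: [b1@9:R b4@10:L b5@11:R b2@13:R b3@15:R]
Beat 9 (R): throw ball1 h=3 -> lands@12:L; in-air after throw: [b4@10:L b5@11:R b1@12:L b2@13:R b3@15:R]
Beat 10 (L): throw ball4 h=6 -> lands@16:L; in-air after throw: [b5@11:R b1@12:L b2@13:R b3@15:R b4@16:L]

Answer: ball5:lands@11:R ball1:lands@12:L ball2:lands@13:R ball3:lands@15:R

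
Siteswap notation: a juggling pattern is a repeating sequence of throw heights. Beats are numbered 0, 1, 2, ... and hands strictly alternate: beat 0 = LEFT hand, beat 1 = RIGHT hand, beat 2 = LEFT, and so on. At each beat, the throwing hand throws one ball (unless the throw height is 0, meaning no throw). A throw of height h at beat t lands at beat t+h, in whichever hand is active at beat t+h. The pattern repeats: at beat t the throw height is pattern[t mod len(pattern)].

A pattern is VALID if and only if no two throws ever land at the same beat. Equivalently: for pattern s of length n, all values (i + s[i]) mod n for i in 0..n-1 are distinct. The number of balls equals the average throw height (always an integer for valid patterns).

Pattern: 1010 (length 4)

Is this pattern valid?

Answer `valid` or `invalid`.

Answer: invalid

Derivation:
i=0: (i + s[i]) mod n = (0 + 1) mod 4 = 1
i=1: (i + s[i]) mod n = (1 + 0) mod 4 = 1
i=2: (i + s[i]) mod n = (2 + 1) mod 4 = 3
i=3: (i + s[i]) mod n = (3 + 0) mod 4 = 3
Residues: [1, 1, 3, 3], distinct: False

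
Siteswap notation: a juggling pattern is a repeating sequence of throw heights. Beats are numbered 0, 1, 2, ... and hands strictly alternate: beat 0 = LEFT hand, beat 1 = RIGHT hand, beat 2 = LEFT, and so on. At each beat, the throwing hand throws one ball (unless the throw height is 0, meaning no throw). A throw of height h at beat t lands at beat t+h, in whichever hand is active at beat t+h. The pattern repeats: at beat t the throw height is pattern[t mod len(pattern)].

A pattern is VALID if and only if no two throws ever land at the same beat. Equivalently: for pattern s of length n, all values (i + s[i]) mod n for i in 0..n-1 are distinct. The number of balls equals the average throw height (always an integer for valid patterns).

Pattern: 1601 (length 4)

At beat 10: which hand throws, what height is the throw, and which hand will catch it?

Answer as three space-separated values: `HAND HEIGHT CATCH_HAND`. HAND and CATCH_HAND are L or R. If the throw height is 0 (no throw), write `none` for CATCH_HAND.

Answer: L 0 none

Derivation:
Beat 10: 10 mod 2 = 0, so hand = L
Throw height = pattern[10 mod 4] = pattern[2] = 0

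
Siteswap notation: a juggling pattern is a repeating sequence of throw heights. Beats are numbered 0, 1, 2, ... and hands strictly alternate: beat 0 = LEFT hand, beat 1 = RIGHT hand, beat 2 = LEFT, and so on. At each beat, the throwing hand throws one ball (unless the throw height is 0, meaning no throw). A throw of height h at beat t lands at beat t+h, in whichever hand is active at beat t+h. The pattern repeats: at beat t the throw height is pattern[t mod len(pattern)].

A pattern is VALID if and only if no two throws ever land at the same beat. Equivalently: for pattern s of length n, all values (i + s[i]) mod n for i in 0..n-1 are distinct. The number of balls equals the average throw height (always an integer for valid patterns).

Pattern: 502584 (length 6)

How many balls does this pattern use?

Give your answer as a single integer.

Pattern = [5, 0, 2, 5, 8, 4], length n = 6
  position 0: throw height = 5, running sum = 5
  position 1: throw height = 0, running sum = 5
  position 2: throw height = 2, running sum = 7
  position 3: throw height = 5, running sum = 12
  position 4: throw height = 8, running sum = 20
  position 5: throw height = 4, running sum = 24
Total sum = 24; balls = sum / n = 24 / 6 = 4

Answer: 4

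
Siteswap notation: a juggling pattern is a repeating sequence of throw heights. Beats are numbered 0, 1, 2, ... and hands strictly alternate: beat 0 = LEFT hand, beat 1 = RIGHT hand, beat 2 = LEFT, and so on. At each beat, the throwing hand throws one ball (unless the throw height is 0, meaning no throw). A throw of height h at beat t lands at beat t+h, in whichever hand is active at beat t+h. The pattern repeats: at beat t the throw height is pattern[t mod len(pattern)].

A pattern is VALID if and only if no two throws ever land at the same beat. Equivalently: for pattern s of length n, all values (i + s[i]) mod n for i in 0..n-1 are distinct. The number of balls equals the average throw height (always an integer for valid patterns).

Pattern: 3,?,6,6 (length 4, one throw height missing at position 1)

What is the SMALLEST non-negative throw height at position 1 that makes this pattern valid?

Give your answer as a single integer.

i=0: (0 + 3) mod 4 = 3
i=1: s[i]=? (unknown)
i=2: (2 + 6) mod 4 = 0
i=3: (3 + 6) mod 4 = 1
Known residues: [0, 1, 3]; need a permutation of 0..3, so missing residue r = 2
Need (1 + s) mod 4 = 2; smallest s = (2 - 1) mod 4 = 1

Answer: 1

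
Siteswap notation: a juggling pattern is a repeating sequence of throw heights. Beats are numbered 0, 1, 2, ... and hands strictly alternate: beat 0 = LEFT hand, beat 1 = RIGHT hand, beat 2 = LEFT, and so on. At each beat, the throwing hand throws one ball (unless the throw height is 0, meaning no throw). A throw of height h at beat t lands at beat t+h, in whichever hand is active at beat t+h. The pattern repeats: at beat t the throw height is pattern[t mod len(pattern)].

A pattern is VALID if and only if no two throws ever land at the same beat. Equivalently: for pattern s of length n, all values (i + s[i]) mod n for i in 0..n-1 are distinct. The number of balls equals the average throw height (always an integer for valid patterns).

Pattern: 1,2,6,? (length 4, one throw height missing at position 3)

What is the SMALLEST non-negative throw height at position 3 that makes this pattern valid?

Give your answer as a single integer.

i=0: (0 + 1) mod 4 = 1
i=1: (1 + 2) mod 4 = 3
i=2: (2 + 6) mod 4 = 0
i=3: s[i]=? (unknown)
Known residues: [0, 1, 3]; need a permutation of 0..3, so missing residue r = 2
Need (3 + s) mod 4 = 2; smallest s = (2 - 3) mod 4 = 3

Answer: 3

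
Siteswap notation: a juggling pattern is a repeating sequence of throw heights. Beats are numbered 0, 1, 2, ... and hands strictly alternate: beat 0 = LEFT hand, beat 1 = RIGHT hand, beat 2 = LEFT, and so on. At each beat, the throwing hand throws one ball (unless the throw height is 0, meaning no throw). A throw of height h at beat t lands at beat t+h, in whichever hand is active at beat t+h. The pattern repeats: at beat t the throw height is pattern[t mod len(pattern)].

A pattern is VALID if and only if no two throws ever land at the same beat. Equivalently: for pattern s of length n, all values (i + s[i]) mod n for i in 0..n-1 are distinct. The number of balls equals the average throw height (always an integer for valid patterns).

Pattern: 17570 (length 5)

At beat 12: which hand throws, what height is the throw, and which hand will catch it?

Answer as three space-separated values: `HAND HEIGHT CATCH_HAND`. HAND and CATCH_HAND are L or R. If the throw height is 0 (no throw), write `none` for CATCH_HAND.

Answer: L 5 R

Derivation:
Beat 12: 12 mod 2 = 0, so hand = L
Throw height = pattern[12 mod 5] = pattern[2] = 5
Lands at beat 12+5=17, 17 mod 2 = 1, so catch hand = R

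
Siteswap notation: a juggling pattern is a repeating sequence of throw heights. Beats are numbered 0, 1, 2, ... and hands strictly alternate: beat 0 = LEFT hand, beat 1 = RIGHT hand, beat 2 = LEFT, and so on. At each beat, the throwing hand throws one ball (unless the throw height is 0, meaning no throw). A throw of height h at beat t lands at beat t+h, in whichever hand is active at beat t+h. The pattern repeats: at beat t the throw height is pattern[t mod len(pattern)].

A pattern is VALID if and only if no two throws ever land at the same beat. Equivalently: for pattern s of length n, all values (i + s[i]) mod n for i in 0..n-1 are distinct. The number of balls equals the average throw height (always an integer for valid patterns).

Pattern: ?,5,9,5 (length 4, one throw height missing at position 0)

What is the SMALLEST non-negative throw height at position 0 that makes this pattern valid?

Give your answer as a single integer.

i=0: s[i]=? (unknown)
i=1: (1 + 5) mod 4 = 2
i=2: (2 + 9) mod 4 = 3
i=3: (3 + 5) mod 4 = 0
Known residues: [0, 2, 3]; need a permutation of 0..3, so missing residue r = 1
Need (0 + s) mod 4 = 1; smallest s = (1 - 0) mod 4 = 1

Answer: 1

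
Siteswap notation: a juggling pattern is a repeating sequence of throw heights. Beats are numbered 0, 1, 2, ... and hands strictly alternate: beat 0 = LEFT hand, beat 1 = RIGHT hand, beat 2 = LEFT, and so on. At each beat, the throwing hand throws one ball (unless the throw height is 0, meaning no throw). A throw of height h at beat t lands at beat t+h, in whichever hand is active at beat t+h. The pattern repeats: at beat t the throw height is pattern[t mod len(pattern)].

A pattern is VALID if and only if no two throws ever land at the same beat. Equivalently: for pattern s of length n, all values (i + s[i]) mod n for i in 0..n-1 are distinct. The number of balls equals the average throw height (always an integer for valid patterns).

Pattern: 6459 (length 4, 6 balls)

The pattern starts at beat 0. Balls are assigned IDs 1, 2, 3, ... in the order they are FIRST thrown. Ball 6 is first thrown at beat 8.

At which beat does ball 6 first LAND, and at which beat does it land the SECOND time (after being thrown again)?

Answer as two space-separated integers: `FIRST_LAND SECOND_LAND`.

Answer: 14 19

Derivation:
Beat 0 (L): throw ball1 h=6 -> lands@6:L; in-air after throw: [b1@6:L]
Beat 1 (R): throw ball2 h=4 -> lands@5:R; in-air after throw: [b2@5:R b1@6:L]
Beat 2 (L): throw ball3 h=5 -> lands@7:R; in-air after throw: [b2@5:R b1@6:L b3@7:R]
Beat 3 (R): throw ball4 h=9 -> lands@12:L; in-air after throw: [b2@5:R b1@6:L b3@7:R b4@12:L]
Beat 4 (L): throw ball5 h=6 -> lands@10:L; in-air after throw: [b2@5:R b1@6:L b3@7:R b5@10:L b4@12:L]
Beat 5 (R): throw ball2 h=4 -> lands@9:R; in-air after throw: [b1@6:L b3@7:R b2@9:R b5@10:L b4@12:L]
Beat 6 (L): throw ball1 h=5 -> lands@11:R; in-air after throw: [b3@7:R b2@9:R b5@10:L b1@11:R b4@12:L]
Beat 7 (R): throw ball3 h=9 -> lands@16:L; in-air after throw: [b2@9:R b5@10:L b1@11:R b4@12:L b3@16:L]
Beat 8 (L): throw ball6 h=6 -> lands@14:L; in-air after throw: [b2@9:R b5@10:L b1@11:R b4@12:L b6@14:L b3@16:L]
Beat 9 (R): throw ball2 h=4 -> lands@13:R; in-air after throw: [b5@10:L b1@11:R b4@12:L b2@13:R b6@14:L b3@16:L]
Beat 10 (L): throw ball5 h=5 -> lands@15:R; in-air after throw: [b1@11:R b4@12:L b2@13:R b6@14:L b5@15:R b3@16:L]
Beat 11 (R): throw ball1 h=9 -> lands@20:L; in-air after throw: [b4@12:L b2@13:R b6@14:L b5@15:R b3@16:L b1@20:L]
Beat 12 (L): throw ball4 h=6 -> lands@18:L; in-air after throw: [b2@13:R b6@14:L b5@15:R b3@16:L b4@18:L b1@20:L]
Beat 13 (R): throw ball2 h=4 -> lands@17:R; in-air after throw: [b6@14:L b5@15:R b3@16:L b2@17:R b4@18:L b1@20:L]
Beat 14 (L): throw ball6 h=5 -> lands@19:R; in-air after throw: [b5@15:R b3@16:L b2@17:R b4@18:L b6@19:R b1@20:L]
Beat 15 (R): throw ball5 h=9 -> lands@24:L; in-air after throw: [b3@16:L b2@17:R b4@18:L b6@19:R b1@20:L b5@24:L]
Beat 16 (L): throw ball3 h=6 -> lands@22:L; in-air after throw: [b2@17:R b4@18:L b6@19:R b1@20:L b3@22:L b5@24:L]
Beat 17 (R): throw ball2 h=4 -> lands@21:R; in-air after throw: [b4@18:L b6@19:R b1@20:L b2@21:R b3@22:L b5@24:L]
Beat 18 (L): throw ball4 h=5 -> lands@23:R; in-air after throw: [b6@19:R b1@20:L b2@21:R b3@22:L b4@23:R b5@24:L]
Beat 19 (R): throw ball6 h=9 -> lands@28:L; in-air after throw: [b1@20:L b2@21:R b3@22:L b4@23:R b5@24:L b6@28:L]
Ball 6: thrown@8 h=6 -> first land @14; rethrown@14 h=5 -> second land @19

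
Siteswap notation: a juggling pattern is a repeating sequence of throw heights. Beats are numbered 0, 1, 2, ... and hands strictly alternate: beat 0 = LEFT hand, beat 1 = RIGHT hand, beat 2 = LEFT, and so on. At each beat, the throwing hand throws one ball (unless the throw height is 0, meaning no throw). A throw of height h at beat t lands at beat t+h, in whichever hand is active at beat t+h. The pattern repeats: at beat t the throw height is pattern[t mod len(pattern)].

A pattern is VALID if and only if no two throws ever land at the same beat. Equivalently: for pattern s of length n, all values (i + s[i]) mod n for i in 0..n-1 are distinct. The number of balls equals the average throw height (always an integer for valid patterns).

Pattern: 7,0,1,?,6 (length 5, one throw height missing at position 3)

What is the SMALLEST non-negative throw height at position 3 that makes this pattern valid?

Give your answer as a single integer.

Answer: 1

Derivation:
i=0: (0 + 7) mod 5 = 2
i=1: (1 + 0) mod 5 = 1
i=2: (2 + 1) mod 5 = 3
i=3: s[i]=? (unknown)
i=4: (4 + 6) mod 5 = 0
Known residues: [0, 1, 2, 3]; need a permutation of 0..4, so missing residue r = 4
Need (3 + s) mod 5 = 4; smallest s = (4 - 3) mod 5 = 1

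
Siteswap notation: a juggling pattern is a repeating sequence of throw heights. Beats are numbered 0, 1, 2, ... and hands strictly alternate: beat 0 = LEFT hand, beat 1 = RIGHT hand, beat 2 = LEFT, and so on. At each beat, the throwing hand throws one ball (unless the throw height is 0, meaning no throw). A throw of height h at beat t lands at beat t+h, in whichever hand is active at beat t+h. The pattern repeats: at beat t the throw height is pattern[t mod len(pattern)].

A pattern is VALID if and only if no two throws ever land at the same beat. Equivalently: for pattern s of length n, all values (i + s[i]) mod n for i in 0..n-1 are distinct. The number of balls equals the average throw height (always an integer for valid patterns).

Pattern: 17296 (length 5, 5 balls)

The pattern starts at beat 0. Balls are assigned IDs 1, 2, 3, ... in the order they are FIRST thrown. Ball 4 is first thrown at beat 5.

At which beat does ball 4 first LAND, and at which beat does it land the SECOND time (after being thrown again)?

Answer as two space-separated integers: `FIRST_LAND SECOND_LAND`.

Beat 0 (L): throw ball1 h=1 -> lands@1:R; in-air after throw: [b1@1:R]
Beat 1 (R): throw ball1 h=7 -> lands@8:L; in-air after throw: [b1@8:L]
Beat 2 (L): throw ball2 h=2 -> lands@4:L; in-air after throw: [b2@4:L b1@8:L]
Beat 3 (R): throw ball3 h=9 -> lands@12:L; in-air after throw: [b2@4:L b1@8:L b3@12:L]
Beat 4 (L): throw ball2 h=6 -> lands@10:L; in-air after throw: [b1@8:L b2@10:L b3@12:L]
Beat 5 (R): throw ball4 h=1 -> lands@6:L; in-air after throw: [b4@6:L b1@8:L b2@10:L b3@12:L]
Beat 6 (L): throw ball4 h=7 -> lands@13:R; in-air after throw: [b1@8:L b2@10:L b3@12:L b4@13:R]
Beat 7 (R): throw ball5 h=2 -> lands@9:R; in-air after throw: [b1@8:L b5@9:R b2@10:L b3@12:L b4@13:R]
Beat 8 (L): throw ball1 h=9 -> lands@17:R; in-air after throw: [b5@9:R b2@10:L b3@12:L b4@13:R b1@17:R]
Beat 9 (R): throw ball5 h=6 -> lands@15:R; in-air after throw: [b2@10:L b3@12:L b4@13:R b5@15:R b1@17:R]
Beat 10 (L): throw ball2 h=1 -> lands@11:R; in-air after throw: [b2@11:R b3@12:L b4@13:R b5@15:R b1@17:R]
Beat 11 (R): throw ball2 h=7 -> lands@18:L; in-air after throw: [b3@12:L b4@13:R b5@15:R b1@17:R b2@18:L]
Beat 12 (L): throw ball3 h=2 -> lands@14:L; in-air after throw: [b4@13:R b3@14:L b5@15:R b1@17:R b2@18:L]
Beat 13 (R): throw ball4 h=9 -> lands@22:L; in-air after throw: [b3@14:L b5@15:R b1@17:R b2@18:L b4@22:L]
Ball 4: thrown@5 h=1 -> first land @6; rethrown@6 h=7 -> second land @13

Answer: 6 13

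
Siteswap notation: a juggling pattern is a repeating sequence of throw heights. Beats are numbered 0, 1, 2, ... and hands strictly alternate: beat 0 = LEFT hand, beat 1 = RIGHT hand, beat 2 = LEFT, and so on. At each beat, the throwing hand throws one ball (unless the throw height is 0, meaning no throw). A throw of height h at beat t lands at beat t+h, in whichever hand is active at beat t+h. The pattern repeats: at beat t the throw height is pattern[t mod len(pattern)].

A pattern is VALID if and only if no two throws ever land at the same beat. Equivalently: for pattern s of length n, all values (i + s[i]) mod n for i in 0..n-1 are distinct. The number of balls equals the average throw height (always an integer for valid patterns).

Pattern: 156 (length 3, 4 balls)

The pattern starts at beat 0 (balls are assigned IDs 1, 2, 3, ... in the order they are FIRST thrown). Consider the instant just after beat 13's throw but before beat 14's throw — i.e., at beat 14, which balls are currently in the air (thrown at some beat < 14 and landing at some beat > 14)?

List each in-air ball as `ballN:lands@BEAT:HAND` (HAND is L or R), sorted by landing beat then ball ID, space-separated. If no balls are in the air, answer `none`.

Answer: ball3:lands@15:R ball4:lands@17:R ball1:lands@18:L

Derivation:
Beat 0 (L): throw ball1 h=1 -> lands@1:R; in-air after throw: [b1@1:R]
Beat 1 (R): throw ball1 h=5 -> lands@6:L; in-air after throw: [b1@6:L]
Beat 2 (L): throw ball2 h=6 -> lands@8:L; in-air after throw: [b1@6:L b2@8:L]
Beat 3 (R): throw ball3 h=1 -> lands@4:L; in-air after throw: [b3@4:L b1@6:L b2@8:L]
Beat 4 (L): throw ball3 h=5 -> lands@9:R; in-air after throw: [b1@6:L b2@8:L b3@9:R]
Beat 5 (R): throw ball4 h=6 -> lands@11:R; in-air after throw: [b1@6:L b2@8:L b3@9:R b4@11:R]
Beat 6 (L): throw ball1 h=1 -> lands@7:R; in-air after throw: [b1@7:R b2@8:L b3@9:R b4@11:R]
Beat 7 (R): throw ball1 h=5 -> lands@12:L; in-air after throw: [b2@8:L b3@9:R b4@11:R b1@12:L]
Beat 8 (L): throw ball2 h=6 -> lands@14:L; in-air after throw: [b3@9:R b4@11:R b1@12:L b2@14:L]
Beat 9 (R): throw ball3 h=1 -> lands@10:L; in-air after throw: [b3@10:L b4@11:R b1@12:L b2@14:L]
Beat 10 (L): throw ball3 h=5 -> lands@15:R; in-air after throw: [b4@11:R b1@12:L b2@14:L b3@15:R]
Beat 11 (R): throw ball4 h=6 -> lands@17:R; in-air after throw: [b1@12:L b2@14:L b3@15:R b4@17:R]
Beat 12 (L): throw ball1 h=1 -> lands@13:R; in-air after throw: [b1@13:R b2@14:L b3@15:R b4@17:R]
Beat 13 (R): throw ball1 h=5 -> lands@18:L; in-air after throw: [b2@14:L b3@15:R b4@17:R b1@18:L]
Beat 14 (L): throw ball2 h=6 -> lands@20:L; in-air after throw: [b3@15:R b4@17:R b1@18:L b2@20:L]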